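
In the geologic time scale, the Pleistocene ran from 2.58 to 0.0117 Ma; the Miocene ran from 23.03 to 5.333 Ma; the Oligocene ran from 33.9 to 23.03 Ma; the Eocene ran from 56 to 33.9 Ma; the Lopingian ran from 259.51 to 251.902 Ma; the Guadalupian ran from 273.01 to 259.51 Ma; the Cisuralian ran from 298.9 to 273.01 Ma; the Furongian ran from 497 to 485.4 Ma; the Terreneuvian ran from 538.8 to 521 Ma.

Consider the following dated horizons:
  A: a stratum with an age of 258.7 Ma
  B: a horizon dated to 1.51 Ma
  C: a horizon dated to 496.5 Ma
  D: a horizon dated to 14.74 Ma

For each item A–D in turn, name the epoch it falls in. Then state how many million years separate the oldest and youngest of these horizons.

A: 258.7 Ma lies in 259.51–251.902 Ma, so Lopingian.
B: 1.51 Ma lies in 2.58–0.0117 Ma, so Pleistocene.
C: 496.5 Ma lies in 497–485.4 Ma, so Furongian.
D: 14.74 Ma lies in 23.03–5.333 Ma, so Miocene.
Oldest = 496.5 Ma, youngest = 1.51 Ma → span 494.99 Myr.

A — Lopingian; B — Pleistocene; C — Furongian; D — Miocene; span 494.99 million years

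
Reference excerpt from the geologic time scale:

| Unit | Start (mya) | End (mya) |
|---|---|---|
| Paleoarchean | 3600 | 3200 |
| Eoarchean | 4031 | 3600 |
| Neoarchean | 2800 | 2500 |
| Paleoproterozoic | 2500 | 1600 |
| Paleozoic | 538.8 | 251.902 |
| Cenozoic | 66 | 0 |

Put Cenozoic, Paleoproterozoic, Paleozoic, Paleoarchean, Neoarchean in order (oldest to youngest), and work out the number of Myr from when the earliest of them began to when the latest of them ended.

Paleoarchean, Neoarchean, Paleoproterozoic, Paleozoic, Cenozoic; total span 3600 Myr

From the excerpt: Cenozoic 66–0; Paleoproterozoic 2500–1600; Paleozoic 538.8–251.902; Paleoarchean 3600–3200; Neoarchean 2800–2500 (Ma).
Larger Ma is earlier, so the oldest is Paleoarchean and the youngest is Cenozoic; oldest to youngest: Paleoarchean, Neoarchean, Paleoproterozoic, Paleozoic, Cenozoic.
Oldest start 3600 minus youngest end 0 gives 3600 Myr overall.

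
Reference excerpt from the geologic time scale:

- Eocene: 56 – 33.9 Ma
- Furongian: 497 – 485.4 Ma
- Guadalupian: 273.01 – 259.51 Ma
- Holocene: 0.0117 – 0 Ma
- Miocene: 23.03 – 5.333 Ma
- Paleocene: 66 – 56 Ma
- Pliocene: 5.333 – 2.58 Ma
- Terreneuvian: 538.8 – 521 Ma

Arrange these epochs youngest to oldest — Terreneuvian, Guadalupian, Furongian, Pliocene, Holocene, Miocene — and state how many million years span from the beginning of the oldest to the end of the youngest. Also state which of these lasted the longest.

Holocene, Pliocene, Miocene, Guadalupian, Furongian, Terreneuvian; total span 538.8 Myr; longest is Terreneuvian

From the excerpt: Terreneuvian 538.8–521; Guadalupian 273.01–259.51; Furongian 497–485.4; Pliocene 5.333–2.58; Holocene 0.0117–0; Miocene 23.03–5.333 (Ma).
Larger Ma is earlier, so the oldest is Terreneuvian and the youngest is Holocene; youngest to oldest: Holocene, Pliocene, Miocene, Guadalupian, Furongian, Terreneuvian.
Oldest start 538.8 minus youngest end 0 gives 538.8 Myr overall.
Individual lengths (start − end): Pliocene 2.753; Terreneuvian 17.8; Guadalupian 13.5; Holocene 0.0117; Furongian 11.6; Miocene 17.697. The largest is Terreneuvian at 17.8 Myr.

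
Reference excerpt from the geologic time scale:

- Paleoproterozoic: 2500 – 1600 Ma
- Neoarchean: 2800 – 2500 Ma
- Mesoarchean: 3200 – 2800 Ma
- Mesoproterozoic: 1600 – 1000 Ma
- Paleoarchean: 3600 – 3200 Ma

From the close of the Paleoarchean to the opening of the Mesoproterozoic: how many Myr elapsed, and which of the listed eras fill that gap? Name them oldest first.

1600 million years; Mesoarchean, Neoarchean, Paleoproterozoic

End of Paleoarchean = 3200 Ma; start of Mesoproterozoic = 1600 Ma.
Gap = 3200 − 1600 = 1600 Myr.
Eras wholly inside 3200–1600 Ma: Mesoarchean (3200–2800), Neoarchean (2800–2500), Paleoproterozoic (2500–1600).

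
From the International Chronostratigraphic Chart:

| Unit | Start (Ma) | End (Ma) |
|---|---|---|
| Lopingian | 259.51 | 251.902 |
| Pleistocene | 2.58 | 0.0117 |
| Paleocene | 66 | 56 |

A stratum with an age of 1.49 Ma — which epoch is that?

Pleistocene

1.49 Ma lies between 2.58 and 0.0117 Ma, so it falls in the Pleistocene.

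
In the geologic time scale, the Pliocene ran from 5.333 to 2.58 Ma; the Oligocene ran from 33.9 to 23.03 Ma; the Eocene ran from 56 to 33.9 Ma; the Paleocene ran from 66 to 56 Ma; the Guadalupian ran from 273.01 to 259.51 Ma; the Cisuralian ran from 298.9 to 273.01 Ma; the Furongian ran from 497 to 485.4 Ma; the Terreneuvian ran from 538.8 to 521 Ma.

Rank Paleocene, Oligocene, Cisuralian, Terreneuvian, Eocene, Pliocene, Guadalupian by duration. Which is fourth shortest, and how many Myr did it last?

Start − end for each: Paleocene 66 − 56 = 10; Oligocene 33.9 − 23.03 = 10.87; Cisuralian 298.9 − 273.01 = 25.89; Terreneuvian 538.8 − 521 = 17.8; Eocene 56 − 33.9 = 22.1; Pliocene 5.333 − 2.58 = 2.753; Guadalupian 273.01 − 259.51 = 13.5.
Ranking these from shortest: Pliocene < Paleocene < Oligocene < Guadalupian < Terreneuvian < Eocene < Cisuralian.
Position 4 in that ranking is Guadalupian, which lasted 13.5 Myr.

Guadalupian, 13.5 million years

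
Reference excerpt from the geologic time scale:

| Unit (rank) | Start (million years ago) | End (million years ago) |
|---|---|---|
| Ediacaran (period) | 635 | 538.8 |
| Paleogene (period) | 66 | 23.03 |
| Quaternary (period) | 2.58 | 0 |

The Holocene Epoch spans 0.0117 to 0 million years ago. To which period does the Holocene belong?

Quaternary

The Holocene (0.0117–0 Ma) lies entirely within 2.58–0 Ma, the Quaternary Period.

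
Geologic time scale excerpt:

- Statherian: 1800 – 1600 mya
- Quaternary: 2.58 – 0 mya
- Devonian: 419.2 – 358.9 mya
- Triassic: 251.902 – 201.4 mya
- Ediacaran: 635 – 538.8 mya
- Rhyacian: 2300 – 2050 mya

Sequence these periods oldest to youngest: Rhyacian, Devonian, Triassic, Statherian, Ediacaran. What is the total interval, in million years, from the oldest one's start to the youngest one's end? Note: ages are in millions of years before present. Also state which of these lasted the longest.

From the excerpt: Rhyacian 2300–2050; Devonian 419.2–358.9; Triassic 251.902–201.4; Statherian 1800–1600; Ediacaran 635–538.8 (Ma).
Larger Ma is earlier, so the oldest is Rhyacian and the youngest is Triassic; oldest to youngest: Rhyacian, Statherian, Ediacaran, Devonian, Triassic.
Oldest start 2300 minus youngest end 201.4 gives 2098.6 Myr overall.
Individual lengths (start − end): Devonian 60.3; Statherian 200; Triassic 50.502; Ediacaran 96.2; Rhyacian 250. The largest is Rhyacian at 250 Myr.

Rhyacian → Statherian → Ediacaran → Devonian → Triassic; total span 2098.6 Myr; longest is Rhyacian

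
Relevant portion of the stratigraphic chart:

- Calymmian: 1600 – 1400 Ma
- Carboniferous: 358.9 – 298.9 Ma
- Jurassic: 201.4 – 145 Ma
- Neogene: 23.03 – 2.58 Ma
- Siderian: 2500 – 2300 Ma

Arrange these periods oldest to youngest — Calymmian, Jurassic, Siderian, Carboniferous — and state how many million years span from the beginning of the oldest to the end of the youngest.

Siderian, Calymmian, Carboniferous, Jurassic; total span 2355 Myr

From the excerpt: Calymmian 1600–1400; Jurassic 201.4–145; Siderian 2500–2300; Carboniferous 358.9–298.9 (Ma).
Larger Ma is earlier, so the oldest is Siderian and the youngest is Jurassic; oldest to youngest: Siderian, Calymmian, Carboniferous, Jurassic.
Oldest start 2500 minus youngest end 145 gives 2355 Myr overall.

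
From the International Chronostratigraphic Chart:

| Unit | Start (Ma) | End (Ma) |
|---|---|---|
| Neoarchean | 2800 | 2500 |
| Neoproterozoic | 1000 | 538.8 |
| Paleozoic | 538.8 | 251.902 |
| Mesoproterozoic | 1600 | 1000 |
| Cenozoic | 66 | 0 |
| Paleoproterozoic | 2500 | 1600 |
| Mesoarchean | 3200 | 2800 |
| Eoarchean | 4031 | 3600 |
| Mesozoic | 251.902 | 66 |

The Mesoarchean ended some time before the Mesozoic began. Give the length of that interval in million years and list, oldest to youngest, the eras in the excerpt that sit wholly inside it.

2548.098 million years; Neoarchean, Paleoproterozoic, Mesoproterozoic, Neoproterozoic, Paleozoic

The Mesoarchean closes at 2800 Ma and the Mesozoic opens at 251.902 Ma, so the interval is 2800 − 251.902 = 2548.098 Myr.
An era fits inside if it starts at or after 2800 Ma and ends at or before 251.902 Ma; oldest first that gives Neoarchean, Paleoproterozoic, Mesoproterozoic, Neoproterozoic, Paleozoic.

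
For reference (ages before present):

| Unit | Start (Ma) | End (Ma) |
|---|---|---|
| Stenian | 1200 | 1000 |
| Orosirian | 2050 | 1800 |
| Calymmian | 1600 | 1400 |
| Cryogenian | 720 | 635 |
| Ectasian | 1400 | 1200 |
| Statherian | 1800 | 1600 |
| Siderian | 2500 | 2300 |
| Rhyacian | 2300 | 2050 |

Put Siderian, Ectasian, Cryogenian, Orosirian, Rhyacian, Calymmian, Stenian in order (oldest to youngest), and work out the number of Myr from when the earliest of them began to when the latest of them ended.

Start ages (Ma): Siderian 2500, Rhyacian 2300, Orosirian 2050, Calymmian 1600, Ectasian 1400, Stenian 1200, Cryogenian 720.
Ordered oldest to youngest: Siderian, Rhyacian, Orosirian, Calymmian, Ectasian, Stenian, Cryogenian.
Span = 2500 − 635 = 1865 Myr.

Siderian → Rhyacian → Orosirian → Calymmian → Ectasian → Stenian → Cryogenian; total span 1865 Myr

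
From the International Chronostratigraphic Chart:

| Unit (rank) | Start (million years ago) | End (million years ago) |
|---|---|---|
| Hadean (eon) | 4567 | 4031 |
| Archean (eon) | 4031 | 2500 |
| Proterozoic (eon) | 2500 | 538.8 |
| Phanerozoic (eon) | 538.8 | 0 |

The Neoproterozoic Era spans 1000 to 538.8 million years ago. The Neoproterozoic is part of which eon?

The Neoproterozoic (1000–538.8 Ma) lies entirely within 2500–538.8 Ma, the Proterozoic Eon.

Proterozoic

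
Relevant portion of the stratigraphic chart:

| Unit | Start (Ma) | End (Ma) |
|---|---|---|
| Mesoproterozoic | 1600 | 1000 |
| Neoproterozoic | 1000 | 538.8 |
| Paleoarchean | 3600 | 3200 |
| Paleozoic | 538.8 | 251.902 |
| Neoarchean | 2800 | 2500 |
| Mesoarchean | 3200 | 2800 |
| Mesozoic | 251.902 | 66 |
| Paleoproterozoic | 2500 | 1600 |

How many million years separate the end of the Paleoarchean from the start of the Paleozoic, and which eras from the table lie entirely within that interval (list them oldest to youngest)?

End of Paleoarchean = 3200 Ma; start of Paleozoic = 538.8 Ma.
Gap = 3200 − 538.8 = 2661.2 Myr.
Eras wholly inside 3200–538.8 Ma: Mesoarchean (3200–2800), Neoarchean (2800–2500), Paleoproterozoic (2500–1600), Mesoproterozoic (1600–1000), Neoproterozoic (1000–538.8).

2661.2 million years; Mesoarchean, Neoarchean, Paleoproterozoic, Mesoproterozoic, Neoproterozoic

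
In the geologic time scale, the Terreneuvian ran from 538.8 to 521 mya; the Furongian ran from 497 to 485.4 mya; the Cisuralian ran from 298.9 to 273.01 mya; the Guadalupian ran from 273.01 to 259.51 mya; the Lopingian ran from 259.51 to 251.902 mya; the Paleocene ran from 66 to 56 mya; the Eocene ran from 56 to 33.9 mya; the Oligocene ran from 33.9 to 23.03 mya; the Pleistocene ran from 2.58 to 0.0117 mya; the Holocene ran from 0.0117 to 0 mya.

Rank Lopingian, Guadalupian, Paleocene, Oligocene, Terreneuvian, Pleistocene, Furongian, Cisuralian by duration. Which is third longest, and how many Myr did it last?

Start − end for each: Lopingian 259.51 − 251.902 = 7.608; Guadalupian 273.01 − 259.51 = 13.5; Paleocene 66 − 56 = 10; Oligocene 33.9 − 23.03 = 10.87; Terreneuvian 538.8 − 521 = 17.8; Pleistocene 2.58 − 0.0117 = 2.5683; Furongian 497 − 485.4 = 11.6; Cisuralian 298.9 − 273.01 = 25.89.
Ranking these from longest: Cisuralian > Terreneuvian > Guadalupian > Furongian > Oligocene > Paleocene > Lopingian > Pleistocene.
Position 3 in that ranking is Guadalupian, which lasted 13.5 Myr.

Guadalupian, 13.5 million years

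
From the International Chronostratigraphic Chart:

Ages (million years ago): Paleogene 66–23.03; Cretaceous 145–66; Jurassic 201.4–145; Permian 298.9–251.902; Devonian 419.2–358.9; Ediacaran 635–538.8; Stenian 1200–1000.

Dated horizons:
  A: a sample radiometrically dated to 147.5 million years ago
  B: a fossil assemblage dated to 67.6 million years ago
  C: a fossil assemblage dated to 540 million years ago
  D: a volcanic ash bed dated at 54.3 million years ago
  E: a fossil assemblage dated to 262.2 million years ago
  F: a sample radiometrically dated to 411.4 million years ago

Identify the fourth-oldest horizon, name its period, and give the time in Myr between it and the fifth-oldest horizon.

Larger Ma means older, so oldest first: C 540 > F 411.4 > E 262.2 > A 147.5 > B 67.6 > D 54.3.
Counting 4 along gives A (147.5 Ma); the excerpt puts that inside the Jurassic, 201.4–145 Ma.
Next in line is B (67.6 Ma), and 147.5 − 67.6 = 79.9 Myr.

A, in the Jurassic; 79.9 million years to B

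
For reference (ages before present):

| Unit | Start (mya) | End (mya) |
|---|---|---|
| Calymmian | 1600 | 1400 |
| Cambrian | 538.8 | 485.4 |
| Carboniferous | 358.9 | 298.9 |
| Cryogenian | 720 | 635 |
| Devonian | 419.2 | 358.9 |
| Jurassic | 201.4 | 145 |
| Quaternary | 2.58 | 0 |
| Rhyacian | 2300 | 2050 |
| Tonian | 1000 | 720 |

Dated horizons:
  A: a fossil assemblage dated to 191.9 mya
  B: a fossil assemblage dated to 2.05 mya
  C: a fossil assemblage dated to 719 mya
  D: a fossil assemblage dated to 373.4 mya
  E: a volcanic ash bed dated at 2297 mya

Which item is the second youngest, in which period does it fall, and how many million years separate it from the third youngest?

Sorted youngest-first by Ma: B (2.05), A (191.9), D (373.4), C (719), E (2297).
The second youngest is A at 191.9 Ma, which lies in 201.4–145 Ma: the Jurassic.
The third youngest is D at 373.4 Ma; separation = |191.9 − 373.4| = 181.5 Myr.

A, in the Jurassic; 181.5 million years to D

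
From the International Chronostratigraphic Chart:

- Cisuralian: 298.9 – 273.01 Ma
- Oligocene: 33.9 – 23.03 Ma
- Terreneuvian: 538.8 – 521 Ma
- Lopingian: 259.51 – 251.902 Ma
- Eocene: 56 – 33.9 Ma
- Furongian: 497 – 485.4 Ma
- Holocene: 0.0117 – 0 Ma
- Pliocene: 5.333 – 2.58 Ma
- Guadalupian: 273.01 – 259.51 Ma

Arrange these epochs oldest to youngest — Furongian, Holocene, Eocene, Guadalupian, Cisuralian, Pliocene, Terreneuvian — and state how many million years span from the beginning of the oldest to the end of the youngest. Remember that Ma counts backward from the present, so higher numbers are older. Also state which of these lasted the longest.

Terreneuvian, Furongian, Cisuralian, Guadalupian, Eocene, Pliocene, Holocene; total span 538.8 Myr; longest is Cisuralian

From the excerpt: Furongian 497–485.4; Holocene 0.0117–0; Eocene 56–33.9; Guadalupian 273.01–259.51; Cisuralian 298.9–273.01; Pliocene 5.333–2.58; Terreneuvian 538.8–521 (Ma).
Larger Ma is earlier, so the oldest is Terreneuvian and the youngest is Holocene; oldest to youngest: Terreneuvian, Furongian, Cisuralian, Guadalupian, Eocene, Pliocene, Holocene.
Oldest start 538.8 minus youngest end 0 gives 538.8 Myr overall.
Individual lengths (start − end): Guadalupian 13.5; Holocene 0.0117; Terreneuvian 17.8; Cisuralian 25.89; Furongian 11.6; Pliocene 2.753; Eocene 22.1. The largest is Cisuralian at 25.89 Myr.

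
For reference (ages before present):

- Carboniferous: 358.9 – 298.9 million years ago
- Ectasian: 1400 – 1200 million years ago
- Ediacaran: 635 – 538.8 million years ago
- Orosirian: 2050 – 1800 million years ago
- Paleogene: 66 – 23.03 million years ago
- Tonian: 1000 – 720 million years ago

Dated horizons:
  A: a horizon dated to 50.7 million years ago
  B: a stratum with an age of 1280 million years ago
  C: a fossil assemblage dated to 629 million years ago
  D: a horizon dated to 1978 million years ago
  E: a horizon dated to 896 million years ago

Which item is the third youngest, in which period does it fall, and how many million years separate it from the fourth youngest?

Smaller Ma means younger, so youngest first: A 50.7 < C 629 < E 896 < B 1280 < D 1978.
Counting 3 along gives E (896 Ma); the excerpt puts that inside the Tonian, 1000–720 Ma.
Next in line is B (1280 Ma), and 1280 − 896 = 384 Myr.

E, in the Tonian; 384 million years to B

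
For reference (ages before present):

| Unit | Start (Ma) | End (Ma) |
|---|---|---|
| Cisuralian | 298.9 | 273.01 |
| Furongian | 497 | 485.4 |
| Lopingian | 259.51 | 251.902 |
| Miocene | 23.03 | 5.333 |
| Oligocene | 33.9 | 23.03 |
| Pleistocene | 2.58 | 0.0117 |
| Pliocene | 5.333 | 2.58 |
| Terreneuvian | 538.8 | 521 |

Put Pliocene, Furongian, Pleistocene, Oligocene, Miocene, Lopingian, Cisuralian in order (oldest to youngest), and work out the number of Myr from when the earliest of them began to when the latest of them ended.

Furongian → Cisuralian → Lopingian → Oligocene → Miocene → Pliocene → Pleistocene; total span 496.9883 Myr

From the excerpt: Pliocene 5.333–2.58; Furongian 497–485.4; Pleistocene 2.58–0.0117; Oligocene 33.9–23.03; Miocene 23.03–5.333; Lopingian 259.51–251.902; Cisuralian 298.9–273.01 (Ma).
Larger Ma is earlier, so the oldest is Furongian and the youngest is Pleistocene; oldest to youngest: Furongian, Cisuralian, Lopingian, Oligocene, Miocene, Pliocene, Pleistocene.
Oldest start 497 minus youngest end 0.0117 gives 496.9883 Myr overall.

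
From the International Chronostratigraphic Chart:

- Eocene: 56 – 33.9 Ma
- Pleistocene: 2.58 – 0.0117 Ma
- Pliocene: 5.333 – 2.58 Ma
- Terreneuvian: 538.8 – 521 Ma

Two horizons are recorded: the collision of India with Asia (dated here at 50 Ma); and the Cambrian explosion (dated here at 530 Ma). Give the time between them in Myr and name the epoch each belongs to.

480 million years apart; the first in the Eocene, the second in the Terreneuvian

Elapsed time: 530 − 50 = 480 Myr.
50 Ma lies within 56–33.9 Ma: Eocene.
530 Ma lies within 538.8–521 Ma: Terreneuvian.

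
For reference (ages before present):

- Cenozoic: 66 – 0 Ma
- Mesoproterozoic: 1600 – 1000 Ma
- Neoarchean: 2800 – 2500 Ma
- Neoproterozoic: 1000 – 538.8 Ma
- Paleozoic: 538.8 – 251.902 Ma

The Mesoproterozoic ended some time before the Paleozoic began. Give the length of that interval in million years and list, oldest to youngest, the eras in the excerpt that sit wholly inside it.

End of Mesoproterozoic = 1000 Ma; start of Paleozoic = 538.8 Ma.
Gap = 1000 − 538.8 = 461.2 Myr.
Eras wholly inside 1000–538.8 Ma: Neoproterozoic (1000–538.8).

461.2 million years; Neoproterozoic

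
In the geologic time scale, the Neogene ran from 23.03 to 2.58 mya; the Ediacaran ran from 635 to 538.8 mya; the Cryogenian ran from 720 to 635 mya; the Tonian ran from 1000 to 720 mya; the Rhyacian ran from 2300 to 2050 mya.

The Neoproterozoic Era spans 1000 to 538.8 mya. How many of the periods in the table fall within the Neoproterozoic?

3

Periods inside 1000–538.8 Ma: Tonian, Cryogenian, Ediacaran — 3 in total.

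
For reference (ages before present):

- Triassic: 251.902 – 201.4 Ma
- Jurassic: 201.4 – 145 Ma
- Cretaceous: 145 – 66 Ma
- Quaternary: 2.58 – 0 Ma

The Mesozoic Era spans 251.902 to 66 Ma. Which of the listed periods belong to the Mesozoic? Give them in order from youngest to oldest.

Periods with both bounds inside 251.902–66 Ma: Cretaceous (145–66), Jurassic (201.4–145), Triassic (251.902–201.4).

Cretaceous, Jurassic, Triassic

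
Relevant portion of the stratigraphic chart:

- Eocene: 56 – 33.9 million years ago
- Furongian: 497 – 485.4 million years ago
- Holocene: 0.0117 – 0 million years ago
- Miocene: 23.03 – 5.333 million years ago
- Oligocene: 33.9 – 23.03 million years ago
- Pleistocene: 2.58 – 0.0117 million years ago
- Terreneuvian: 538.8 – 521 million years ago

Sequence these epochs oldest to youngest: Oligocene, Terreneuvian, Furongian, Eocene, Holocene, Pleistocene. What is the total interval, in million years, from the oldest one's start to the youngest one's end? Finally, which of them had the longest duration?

Start ages (Ma): Terreneuvian 538.8, Furongian 497, Eocene 56, Oligocene 33.9, Pleistocene 2.58, Holocene 0.0117.
Ordered oldest to youngest: Terreneuvian, Furongian, Eocene, Oligocene, Pleistocene, Holocene.
Span = 538.8 − 0 = 538.8 Myr.
Durations: Terreneuvian 17.8, Eocene 22.1, Pleistocene 2.5683, Holocene 0.0117, Oligocene 10.87, Furongian 11.6 → longest is Eocene (22.1 Myr).

Terreneuvian → Furongian → Eocene → Oligocene → Pleistocene → Holocene; total span 538.8 Myr; longest is Eocene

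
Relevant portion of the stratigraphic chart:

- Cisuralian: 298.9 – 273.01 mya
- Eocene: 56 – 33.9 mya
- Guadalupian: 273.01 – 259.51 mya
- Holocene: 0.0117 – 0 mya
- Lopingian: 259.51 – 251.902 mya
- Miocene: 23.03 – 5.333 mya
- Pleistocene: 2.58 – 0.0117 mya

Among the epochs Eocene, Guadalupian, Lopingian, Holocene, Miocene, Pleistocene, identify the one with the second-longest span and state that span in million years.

Start − end for each: Eocene 56 − 33.9 = 22.1; Guadalupian 273.01 − 259.51 = 13.5; Lopingian 259.51 − 251.902 = 7.608; Holocene 0.0117 − 0 = 0.0117; Miocene 23.03 − 5.333 = 17.697; Pleistocene 2.58 − 0.0117 = 2.5683.
Ranking these from longest: Eocene > Miocene > Guadalupian > Lopingian > Pleistocene > Holocene.
Position 2 in that ranking is Miocene, which lasted 17.697 Myr.

Miocene, 17.697 million years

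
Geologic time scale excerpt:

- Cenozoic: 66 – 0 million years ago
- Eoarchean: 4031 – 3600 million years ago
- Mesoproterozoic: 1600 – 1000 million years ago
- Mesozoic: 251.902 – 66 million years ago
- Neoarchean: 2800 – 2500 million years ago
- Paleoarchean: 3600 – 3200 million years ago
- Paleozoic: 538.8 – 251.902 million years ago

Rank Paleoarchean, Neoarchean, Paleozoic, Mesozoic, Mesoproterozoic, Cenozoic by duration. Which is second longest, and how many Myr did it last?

Paleoarchean, 400 million years

Durations: Paleoarchean 400; Neoarchean 300; Paleozoic 286.898; Mesozoic 185.902; Mesoproterozoic 600; Cenozoic 66 Myr.
Sorted longest-first: Mesoproterozoic (600), Paleoarchean (400), Neoarchean (300), Paleozoic (286.898), Mesozoic (185.902), Cenozoic (66).
The second longest is Paleoarchean at 400 Myr.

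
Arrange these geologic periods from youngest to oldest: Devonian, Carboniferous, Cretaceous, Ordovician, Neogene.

Group by era (each group listed oldest first) — Paleozoic: Ordovician, Devonian, Carboniferous; Mesozoic: Cretaceous; Cenozoic: Neogene. The eras run Paleozoic → Mesozoic → Cenozoic. Concatenating the groups in that era order and then reversing gives youngest to oldest.

Neogene, Cretaceous, Carboniferous, Devonian, Ordovician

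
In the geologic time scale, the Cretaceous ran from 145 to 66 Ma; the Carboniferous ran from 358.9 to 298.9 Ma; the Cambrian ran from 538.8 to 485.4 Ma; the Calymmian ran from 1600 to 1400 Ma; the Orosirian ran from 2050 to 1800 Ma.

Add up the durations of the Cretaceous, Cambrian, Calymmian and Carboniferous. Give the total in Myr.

Each duration: Cretaceous = 79; Cambrian = 53.4; Calymmian = 200; Carboniferous = 60.
Sum: 79 + 53.4 + 200 + 60 = 392.4 Myr.

392.4 million years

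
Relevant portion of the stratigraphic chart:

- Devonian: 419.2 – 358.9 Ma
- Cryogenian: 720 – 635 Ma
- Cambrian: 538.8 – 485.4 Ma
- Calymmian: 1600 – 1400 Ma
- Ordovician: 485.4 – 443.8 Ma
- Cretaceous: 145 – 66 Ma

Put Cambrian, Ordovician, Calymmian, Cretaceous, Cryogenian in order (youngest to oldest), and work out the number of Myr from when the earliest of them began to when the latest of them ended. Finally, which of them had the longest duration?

From the excerpt: Cambrian 538.8–485.4; Ordovician 485.4–443.8; Calymmian 1600–1400; Cretaceous 145–66; Cryogenian 720–635 (Ma).
Larger Ma is earlier, so the oldest is Calymmian and the youngest is Cretaceous; youngest to oldest: Cretaceous, Ordovician, Cambrian, Cryogenian, Calymmian.
Oldest start 1600 minus youngest end 66 gives 1534 Myr overall.
Individual lengths (start − end): Calymmian 200; Ordovician 41.6; Cretaceous 79; Cryogenian 85; Cambrian 53.4. The largest is Calymmian at 200 Myr.

Cretaceous, Ordovician, Cambrian, Cryogenian, Calymmian; total span 1534 Myr; longest is Calymmian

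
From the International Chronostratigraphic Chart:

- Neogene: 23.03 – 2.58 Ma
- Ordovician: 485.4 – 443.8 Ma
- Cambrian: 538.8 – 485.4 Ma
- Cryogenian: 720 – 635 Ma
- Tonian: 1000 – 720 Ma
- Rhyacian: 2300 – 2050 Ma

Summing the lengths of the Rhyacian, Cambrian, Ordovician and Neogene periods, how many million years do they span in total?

Duration is start − end for each: (2300 − 2050) + (538.8 − 485.4) + (485.4 − 443.8) + (23.03 − 2.58).
That is 250 + 53.4 + 41.6 + 20.45, which totals 365.45 million years.

365.45 million years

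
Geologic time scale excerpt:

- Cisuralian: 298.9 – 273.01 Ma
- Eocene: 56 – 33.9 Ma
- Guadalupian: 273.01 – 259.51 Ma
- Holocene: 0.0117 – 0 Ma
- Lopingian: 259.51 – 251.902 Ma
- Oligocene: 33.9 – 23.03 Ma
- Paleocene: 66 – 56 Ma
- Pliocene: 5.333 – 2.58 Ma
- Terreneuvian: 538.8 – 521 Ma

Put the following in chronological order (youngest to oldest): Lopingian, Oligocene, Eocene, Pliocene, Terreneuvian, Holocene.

Read off each span (Ma): Lopingian 259.51–251.902; Oligocene 33.9–23.03; Eocene 56–33.9; Pliocene 5.333–2.58; Terreneuvian 538.8–521; Holocene 0.0117–0.
Larger Ma is older, so oldest→youngest is Terreneuvian, Lopingian, Eocene, Oligocene, Pliocene, Holocene; reverse it for youngest→oldest.

Holocene, then Pliocene, then Oligocene, then Eocene, then Lopingian, then Terreneuvian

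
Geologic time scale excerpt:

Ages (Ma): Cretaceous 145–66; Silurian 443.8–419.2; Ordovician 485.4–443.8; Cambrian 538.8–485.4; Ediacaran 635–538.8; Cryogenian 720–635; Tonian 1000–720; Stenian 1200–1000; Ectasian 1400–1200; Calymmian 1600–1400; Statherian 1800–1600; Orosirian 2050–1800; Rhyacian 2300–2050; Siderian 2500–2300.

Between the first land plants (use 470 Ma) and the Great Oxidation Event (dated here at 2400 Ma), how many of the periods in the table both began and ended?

10

The older date is 2400 Ma and the younger is 470 Ma.
Periods with start < 2400 and end > 470 Ma: Rhyacian (2300–2050), Orosirian (2050–1800), Statherian (1800–1600), Calymmian (1600–1400), Ectasian (1400–1200), Stenian (1200–1000), Tonian (1000–720), Cryogenian (720–635), Ediacaran (635–538.8), Cambrian (538.8–485.4).
That is 10 complete periods.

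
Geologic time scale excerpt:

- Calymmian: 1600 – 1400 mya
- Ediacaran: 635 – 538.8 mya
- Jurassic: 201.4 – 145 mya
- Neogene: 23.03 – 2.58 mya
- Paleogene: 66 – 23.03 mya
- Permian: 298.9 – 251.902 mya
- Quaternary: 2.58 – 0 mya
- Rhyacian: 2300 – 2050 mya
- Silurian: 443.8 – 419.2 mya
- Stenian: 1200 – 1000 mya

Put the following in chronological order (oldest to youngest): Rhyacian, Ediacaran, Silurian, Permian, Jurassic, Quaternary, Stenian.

The oldest of these is Rhyacian (starts 2300 Ma) and the youngest is Quaternary (ends 0 Ma).
In between, by decreasing start age: Stenian (1200), Ediacaran (635), Silurian (443.8), Permian (298.9), Jurassic (201.4).

Rhyacian, Stenian, Ediacaran, Silurian, Permian, Jurassic, Quaternary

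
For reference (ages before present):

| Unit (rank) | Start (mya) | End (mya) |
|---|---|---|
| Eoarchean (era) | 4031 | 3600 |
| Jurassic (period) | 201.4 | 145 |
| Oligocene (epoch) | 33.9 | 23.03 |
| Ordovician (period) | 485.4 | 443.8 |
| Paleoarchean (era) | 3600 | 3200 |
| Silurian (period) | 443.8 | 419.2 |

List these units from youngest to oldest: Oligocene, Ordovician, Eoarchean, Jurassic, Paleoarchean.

The oldest of these is Eoarchean (starts 4031 Ma) and the youngest is Oligocene (ends 23.03 Ma).
In between, by decreasing start age: Paleoarchean (3600), Ordovician (485.4), Jurassic (201.4).
Listing youngest first means reversing that sequence.

Oligocene → Jurassic → Ordovician → Paleoarchean → Eoarchean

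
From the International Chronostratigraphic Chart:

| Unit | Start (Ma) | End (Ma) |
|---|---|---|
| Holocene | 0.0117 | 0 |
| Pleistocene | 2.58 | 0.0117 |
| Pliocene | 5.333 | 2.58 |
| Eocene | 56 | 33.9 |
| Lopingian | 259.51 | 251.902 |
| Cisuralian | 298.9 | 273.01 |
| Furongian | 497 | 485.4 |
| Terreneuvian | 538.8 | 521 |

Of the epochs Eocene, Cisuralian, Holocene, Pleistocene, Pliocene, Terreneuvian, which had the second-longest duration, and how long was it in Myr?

Start − end for each: Eocene 56 − 33.9 = 22.1; Cisuralian 298.9 − 273.01 = 25.89; Holocene 0.0117 − 0 = 0.0117; Pleistocene 2.58 − 0.0117 = 2.5683; Pliocene 5.333 − 2.58 = 2.753; Terreneuvian 538.8 − 521 = 17.8.
Ranking these from longest: Cisuralian > Eocene > Terreneuvian > Pliocene > Pleistocene > Holocene.
Position 2 in that ranking is Eocene, which lasted 22.1 Myr.

Eocene, 22.1 million years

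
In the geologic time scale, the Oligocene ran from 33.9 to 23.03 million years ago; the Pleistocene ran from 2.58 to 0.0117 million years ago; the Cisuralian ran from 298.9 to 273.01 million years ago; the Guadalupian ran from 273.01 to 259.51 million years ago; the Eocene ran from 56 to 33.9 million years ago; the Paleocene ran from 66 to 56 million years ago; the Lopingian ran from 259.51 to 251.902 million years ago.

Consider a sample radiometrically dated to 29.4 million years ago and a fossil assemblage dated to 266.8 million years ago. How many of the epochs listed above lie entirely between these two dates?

3

The older date is 266.8 Ma and the younger is 29.4 Ma.
Epochs with start < 266.8 and end > 29.4 Ma: Lopingian (259.51–251.902), Paleocene (66–56), Eocene (56–33.9).
That is 3 complete epochs.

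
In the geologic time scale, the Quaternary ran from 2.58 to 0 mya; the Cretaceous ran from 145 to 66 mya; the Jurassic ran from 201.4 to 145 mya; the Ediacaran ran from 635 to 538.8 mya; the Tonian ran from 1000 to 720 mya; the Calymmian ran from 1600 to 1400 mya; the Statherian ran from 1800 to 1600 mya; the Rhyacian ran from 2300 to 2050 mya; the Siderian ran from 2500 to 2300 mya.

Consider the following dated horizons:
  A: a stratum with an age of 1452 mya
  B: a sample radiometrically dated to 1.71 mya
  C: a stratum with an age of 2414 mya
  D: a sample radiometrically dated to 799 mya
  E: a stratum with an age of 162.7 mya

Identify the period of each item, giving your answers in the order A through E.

Match each age against the start–end ranges in the excerpt: A = 1452 Ma → Calymmian (1600–1400); B = 1.71 Ma → Quaternary (2.58–0); C = 2414 Ma → Siderian (2500–2300); D = 799 Ma → Tonian (1000–720); E = 162.7 Ma → Jurassic (201.4–145).

A — Calymmian; B — Quaternary; C — Siderian; D — Tonian; E — Jurassic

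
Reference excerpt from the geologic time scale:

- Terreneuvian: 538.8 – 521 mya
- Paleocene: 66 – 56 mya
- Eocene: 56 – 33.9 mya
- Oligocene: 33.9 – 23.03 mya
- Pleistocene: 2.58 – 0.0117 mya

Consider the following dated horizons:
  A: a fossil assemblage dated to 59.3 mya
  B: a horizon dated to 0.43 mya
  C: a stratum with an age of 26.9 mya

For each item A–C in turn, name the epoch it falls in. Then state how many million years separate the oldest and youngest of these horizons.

Match each age against the start–end ranges in the excerpt: A = 59.3 Ma → Paleocene (66–56); B = 0.43 Ma → Pleistocene (2.58–0.0117); C = 26.9 Ma → Oligocene (33.9–23.03).
The largest age is 59.3 Ma and the smallest is 0.43 Ma; their difference is 58.87 Myr.

A — Paleocene; B — Pleistocene; C — Oligocene; span 58.87 million years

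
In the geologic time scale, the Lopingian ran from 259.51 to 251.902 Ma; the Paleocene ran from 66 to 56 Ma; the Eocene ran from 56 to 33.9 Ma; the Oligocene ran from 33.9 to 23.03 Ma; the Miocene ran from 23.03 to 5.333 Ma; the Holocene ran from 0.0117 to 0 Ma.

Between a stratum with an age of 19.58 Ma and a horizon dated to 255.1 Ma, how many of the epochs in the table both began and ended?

The older date is 255.1 Ma and the younger is 19.58 Ma.
Epochs with start < 255.1 and end > 19.58 Ma: Paleocene (66–56), Eocene (56–33.9), Oligocene (33.9–23.03).
That is 3 complete epochs.

3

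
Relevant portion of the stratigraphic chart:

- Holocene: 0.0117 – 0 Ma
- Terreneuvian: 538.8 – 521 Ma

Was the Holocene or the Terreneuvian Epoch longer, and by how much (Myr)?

Holocene: 0.0117 − 0 = 0.0117 Myr.
Terreneuvian: 538.8 − 521 = 17.8 Myr.
Difference: 17.8 − 0.0117 = 17.7883 Myr, so the Terreneuvian was longer.

Terreneuvian, by 17.7883 million years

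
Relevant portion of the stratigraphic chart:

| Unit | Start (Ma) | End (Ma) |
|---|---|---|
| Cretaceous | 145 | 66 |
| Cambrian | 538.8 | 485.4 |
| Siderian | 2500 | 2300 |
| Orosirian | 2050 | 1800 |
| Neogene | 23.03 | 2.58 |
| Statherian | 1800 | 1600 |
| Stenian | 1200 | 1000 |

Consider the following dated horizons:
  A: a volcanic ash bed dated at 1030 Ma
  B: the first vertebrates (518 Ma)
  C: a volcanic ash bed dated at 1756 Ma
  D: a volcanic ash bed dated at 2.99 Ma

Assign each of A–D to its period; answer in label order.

A: 1030 Ma lies in 1200–1000 Ma, so Stenian.
B: 518 Ma lies in 538.8–485.4 Ma, so Cambrian.
C: 1756 Ma lies in 1800–1600 Ma, so Statherian.
D: 2.99 Ma lies in 23.03–2.58 Ma, so Neogene.

A — Stenian; B — Cambrian; C — Statherian; D — Neogene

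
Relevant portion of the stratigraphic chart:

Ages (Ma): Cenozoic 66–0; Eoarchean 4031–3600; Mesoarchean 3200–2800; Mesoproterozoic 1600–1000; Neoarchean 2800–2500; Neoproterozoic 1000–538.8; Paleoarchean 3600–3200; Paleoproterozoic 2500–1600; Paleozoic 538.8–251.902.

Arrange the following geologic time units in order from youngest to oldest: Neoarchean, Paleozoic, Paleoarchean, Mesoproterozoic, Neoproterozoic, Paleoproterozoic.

Paleozoic → Neoproterozoic → Mesoproterozoic → Paleoproterozoic → Neoarchean → Paleoarchean

Sorting by start age (ascending Ma, since larger Ma = older): Paleozoic began 538.8, Neoproterozoic began 1000, Mesoproterozoic began 1600, Paleoproterozoic began 2500, Neoarchean began 2800, Paleoarchean began 3600.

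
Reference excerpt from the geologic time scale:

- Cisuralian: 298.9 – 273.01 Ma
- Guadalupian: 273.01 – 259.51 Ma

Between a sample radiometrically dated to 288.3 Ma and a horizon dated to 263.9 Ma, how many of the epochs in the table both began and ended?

The older date is 288.3 Ma and the younger is 263.9 Ma.
No epoch both begins after 288.3 Ma and ends before 263.9 Ma, so the count is 0.

0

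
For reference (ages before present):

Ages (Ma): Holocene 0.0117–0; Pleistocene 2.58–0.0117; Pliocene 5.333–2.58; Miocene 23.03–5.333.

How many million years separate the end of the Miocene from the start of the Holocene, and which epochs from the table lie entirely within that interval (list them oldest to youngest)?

End of Miocene = 5.333 Ma; start of Holocene = 0.0117 Ma.
Gap = 5.333 − 0.0117 = 5.3213 Myr.
Epochs wholly inside 5.333–0.0117 Ma: Pliocene (5.333–2.58), Pleistocene (2.58–0.0117).

5.3213 million years; Pliocene, Pleistocene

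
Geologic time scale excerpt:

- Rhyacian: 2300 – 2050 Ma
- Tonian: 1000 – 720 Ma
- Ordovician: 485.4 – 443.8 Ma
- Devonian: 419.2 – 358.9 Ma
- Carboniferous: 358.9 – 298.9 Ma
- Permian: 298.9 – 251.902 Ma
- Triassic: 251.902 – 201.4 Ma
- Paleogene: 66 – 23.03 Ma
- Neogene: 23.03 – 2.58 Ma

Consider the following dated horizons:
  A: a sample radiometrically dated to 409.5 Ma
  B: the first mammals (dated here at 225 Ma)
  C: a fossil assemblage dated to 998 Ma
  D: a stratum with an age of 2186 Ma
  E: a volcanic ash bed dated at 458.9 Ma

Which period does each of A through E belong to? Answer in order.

A — Devonian; B — Triassic; C — Tonian; D — Rhyacian; E — Ordovician

Match each age against the start–end ranges in the excerpt: A = 409.5 Ma → Devonian (419.2–358.9); B = 225 Ma → Triassic (251.902–201.4); C = 998 Ma → Tonian (1000–720); D = 2186 Ma → Rhyacian (2300–2050); E = 458.9 Ma → Ordovician (485.4–443.8).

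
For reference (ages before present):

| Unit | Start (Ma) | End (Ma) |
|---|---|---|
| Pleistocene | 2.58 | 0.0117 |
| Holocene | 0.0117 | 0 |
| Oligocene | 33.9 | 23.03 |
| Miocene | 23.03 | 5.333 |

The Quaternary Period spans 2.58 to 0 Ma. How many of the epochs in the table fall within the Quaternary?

Epochs inside 2.58–0 Ma: Pleistocene, Holocene — 2 in total.

2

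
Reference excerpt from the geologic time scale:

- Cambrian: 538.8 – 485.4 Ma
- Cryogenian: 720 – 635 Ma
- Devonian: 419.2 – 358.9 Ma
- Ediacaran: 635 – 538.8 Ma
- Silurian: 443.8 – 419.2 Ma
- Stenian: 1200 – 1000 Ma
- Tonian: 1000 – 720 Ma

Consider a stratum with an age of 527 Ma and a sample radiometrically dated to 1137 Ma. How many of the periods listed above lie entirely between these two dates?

The older date is 1137 Ma and the younger is 527 Ma.
Periods with start < 1137 and end > 527 Ma: Tonian (1000–720), Cryogenian (720–635), Ediacaran (635–538.8).
That is 3 complete periods.

3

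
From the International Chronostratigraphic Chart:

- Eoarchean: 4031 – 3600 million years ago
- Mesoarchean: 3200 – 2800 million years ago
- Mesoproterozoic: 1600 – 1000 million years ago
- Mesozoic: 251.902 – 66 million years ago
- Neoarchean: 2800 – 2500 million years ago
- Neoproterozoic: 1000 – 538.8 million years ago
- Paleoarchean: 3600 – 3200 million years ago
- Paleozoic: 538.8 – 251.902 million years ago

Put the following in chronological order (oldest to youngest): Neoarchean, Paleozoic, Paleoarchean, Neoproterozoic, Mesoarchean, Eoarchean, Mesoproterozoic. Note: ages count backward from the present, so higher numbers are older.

Eoarchean, Paleoarchean, Mesoarchean, Neoarchean, Mesoproterozoic, Neoproterozoic, Paleozoic

The oldest of these is Eoarchean (starts 4031 Ma) and the youngest is Paleozoic (ends 251.902 Ma).
In between, by decreasing start age: Paleoarchean (3600), Mesoarchean (3200), Neoarchean (2800), Mesoproterozoic (1600), Neoproterozoic (1000).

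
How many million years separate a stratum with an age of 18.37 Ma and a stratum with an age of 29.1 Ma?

29.1 − 18.37 = 10.73 million years.

10.73 million years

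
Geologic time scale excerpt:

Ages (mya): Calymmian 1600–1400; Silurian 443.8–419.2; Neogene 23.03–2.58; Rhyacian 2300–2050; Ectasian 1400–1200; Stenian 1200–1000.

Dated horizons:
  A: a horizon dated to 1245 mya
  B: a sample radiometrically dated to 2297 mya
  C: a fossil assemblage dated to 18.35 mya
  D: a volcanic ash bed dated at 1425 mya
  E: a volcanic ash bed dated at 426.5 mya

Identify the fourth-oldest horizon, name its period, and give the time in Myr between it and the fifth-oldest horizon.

E, in the Silurian; 408.15 million years to C

Larger Ma means older, so oldest first: B 2297 > D 1425 > A 1245 > E 426.5 > C 18.35.
Counting 4 along gives E (426.5 Ma); the excerpt puts that inside the Silurian, 443.8–419.2 Ma.
Next in line is C (18.35 Ma), and 426.5 − 18.35 = 408.15 Myr.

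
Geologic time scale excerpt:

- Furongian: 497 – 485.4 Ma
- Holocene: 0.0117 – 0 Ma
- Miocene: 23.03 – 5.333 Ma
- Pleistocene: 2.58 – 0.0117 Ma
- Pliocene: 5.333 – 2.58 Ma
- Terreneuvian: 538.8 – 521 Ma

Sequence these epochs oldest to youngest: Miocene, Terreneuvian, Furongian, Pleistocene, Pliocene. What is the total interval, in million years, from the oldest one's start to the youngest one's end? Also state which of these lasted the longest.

Terreneuvian, Furongian, Miocene, Pliocene, Pleistocene; total span 538.7883 Myr; longest is Terreneuvian

From the excerpt: Miocene 23.03–5.333; Terreneuvian 538.8–521; Furongian 497–485.4; Pleistocene 2.58–0.0117; Pliocene 5.333–2.58 (Ma).
Larger Ma is earlier, so the oldest is Terreneuvian and the youngest is Pleistocene; oldest to youngest: Terreneuvian, Furongian, Miocene, Pliocene, Pleistocene.
Oldest start 538.8 minus youngest end 0.0117 gives 538.7883 Myr overall.
Individual lengths (start − end): Pliocene 2.753; Terreneuvian 17.8; Furongian 11.6; Pleistocene 2.5683; Miocene 17.697. The largest is Terreneuvian at 17.8 Myr.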